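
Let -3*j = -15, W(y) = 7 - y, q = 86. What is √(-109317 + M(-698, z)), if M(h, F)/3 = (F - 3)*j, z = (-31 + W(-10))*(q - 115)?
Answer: 2*I*√25818 ≈ 321.36*I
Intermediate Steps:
j = 5 (j = -⅓*(-15) = 5)
z = 406 (z = (-31 + (7 - 1*(-10)))*(86 - 115) = (-31 + (7 + 10))*(-29) = (-31 + 17)*(-29) = -14*(-29) = 406)
M(h, F) = -45 + 15*F (M(h, F) = 3*((F - 3)*5) = 3*((-3 + F)*5) = 3*(-15 + 5*F) = -45 + 15*F)
√(-109317 + M(-698, z)) = √(-109317 + (-45 + 15*406)) = √(-109317 + (-45 + 6090)) = √(-109317 + 6045) = √(-103272) = 2*I*√25818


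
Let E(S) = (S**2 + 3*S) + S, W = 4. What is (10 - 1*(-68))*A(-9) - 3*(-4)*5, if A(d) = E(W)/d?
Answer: -652/3 ≈ -217.33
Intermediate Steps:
E(S) = S**2 + 4*S
A(d) = 32/d (A(d) = (4*(4 + 4))/d = (4*8)/d = 32/d)
(10 - 1*(-68))*A(-9) - 3*(-4)*5 = (10 - 1*(-68))*(32/(-9)) - 3*(-4)*5 = (10 + 68)*(32*(-1/9)) + 12*5 = 78*(-32/9) + 60 = -832/3 + 60 = -652/3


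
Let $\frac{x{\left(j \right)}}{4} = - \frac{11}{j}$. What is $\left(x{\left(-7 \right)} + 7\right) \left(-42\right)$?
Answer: $-558$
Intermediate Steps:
$x{\left(j \right)} = - \frac{44}{j}$ ($x{\left(j \right)} = 4 \left(- \frac{11}{j}\right) = - \frac{44}{j}$)
$\left(x{\left(-7 \right)} + 7\right) \left(-42\right) = \left(- \frac{44}{-7} + 7\right) \left(-42\right) = \left(\left(-44\right) \left(- \frac{1}{7}\right) + 7\right) \left(-42\right) = \left(\frac{44}{7} + 7\right) \left(-42\right) = \frac{93}{7} \left(-42\right) = -558$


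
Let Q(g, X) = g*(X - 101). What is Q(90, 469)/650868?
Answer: 2760/54239 ≈ 0.050886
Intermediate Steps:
Q(g, X) = g*(-101 + X)
Q(90, 469)/650868 = (90*(-101 + 469))/650868 = (90*368)*(1/650868) = 33120*(1/650868) = 2760/54239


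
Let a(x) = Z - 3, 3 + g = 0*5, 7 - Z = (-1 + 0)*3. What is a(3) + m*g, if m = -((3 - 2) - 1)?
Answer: 7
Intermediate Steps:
Z = 10 (Z = 7 - (-1 + 0)*3 = 7 - (-1)*3 = 7 - 1*(-3) = 7 + 3 = 10)
g = -3 (g = -3 + 0*5 = -3 + 0 = -3)
a(x) = 7 (a(x) = 10 - 3 = 7)
m = 0 (m = -(1 - 1) = -1*0 = 0)
a(3) + m*g = 7 + 0*(-3) = 7 + 0 = 7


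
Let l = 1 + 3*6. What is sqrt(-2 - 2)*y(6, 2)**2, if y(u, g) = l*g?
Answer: 2888*I ≈ 2888.0*I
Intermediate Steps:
l = 19 (l = 1 + 18 = 19)
y(u, g) = 19*g
sqrt(-2 - 2)*y(6, 2)**2 = sqrt(-2 - 2)*(19*2)**2 = sqrt(-4)*38**2 = (2*I)*1444 = 2888*I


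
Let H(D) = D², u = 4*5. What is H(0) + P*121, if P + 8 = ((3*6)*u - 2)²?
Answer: 15506876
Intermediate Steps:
u = 20
P = 128156 (P = -8 + ((3*6)*20 - 2)² = -8 + (18*20 - 2)² = -8 + (360 - 2)² = -8 + 358² = -8 + 128164 = 128156)
H(0) + P*121 = 0² + 128156*121 = 0 + 15506876 = 15506876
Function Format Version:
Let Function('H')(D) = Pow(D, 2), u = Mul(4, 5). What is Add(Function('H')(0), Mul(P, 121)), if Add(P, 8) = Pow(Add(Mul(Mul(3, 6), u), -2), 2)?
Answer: 15506876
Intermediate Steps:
u = 20
P = 128156 (P = Add(-8, Pow(Add(Mul(Mul(3, 6), 20), -2), 2)) = Add(-8, Pow(Add(Mul(18, 20), -2), 2)) = Add(-8, Pow(Add(360, -2), 2)) = Add(-8, Pow(358, 2)) = Add(-8, 128164) = 128156)
Add(Function('H')(0), Mul(P, 121)) = Add(Pow(0, 2), Mul(128156, 121)) = Add(0, 15506876) = 15506876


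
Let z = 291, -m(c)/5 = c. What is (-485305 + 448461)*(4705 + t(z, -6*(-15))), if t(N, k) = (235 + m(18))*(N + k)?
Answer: -2208797800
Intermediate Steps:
m(c) = -5*c
t(N, k) = 145*N + 145*k (t(N, k) = (235 - 5*18)*(N + k) = (235 - 90)*(N + k) = 145*(N + k) = 145*N + 145*k)
(-485305 + 448461)*(4705 + t(z, -6*(-15))) = (-485305 + 448461)*(4705 + (145*291 + 145*(-6*(-15)))) = -36844*(4705 + (42195 + 145*90)) = -36844*(4705 + (42195 + 13050)) = -36844*(4705 + 55245) = -36844*59950 = -2208797800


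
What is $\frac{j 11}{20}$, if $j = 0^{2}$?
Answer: $0$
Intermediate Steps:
$j = 0$
$\frac{j 11}{20} = \frac{0 \cdot 11}{20} = 0 \cdot \frac{1}{20} = 0$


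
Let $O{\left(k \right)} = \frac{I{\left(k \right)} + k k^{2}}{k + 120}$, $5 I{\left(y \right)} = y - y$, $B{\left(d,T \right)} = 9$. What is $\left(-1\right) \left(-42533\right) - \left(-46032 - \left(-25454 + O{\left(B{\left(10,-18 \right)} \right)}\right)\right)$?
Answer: $\frac{2714016}{43} \approx 63117.0$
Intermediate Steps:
$I{\left(y \right)} = 0$ ($I{\left(y \right)} = \frac{y - y}{5} = \frac{1}{5} \cdot 0 = 0$)
$O{\left(k \right)} = \frac{k^{3}}{120 + k}$ ($O{\left(k \right)} = \frac{0 + k k^{2}}{k + 120} = \frac{0 + k^{3}}{120 + k} = \frac{k^{3}}{120 + k}$)
$\left(-1\right) \left(-42533\right) - \left(-46032 - \left(-25454 + O{\left(B{\left(10,-18 \right)} \right)}\right)\right) = \left(-1\right) \left(-42533\right) - \left(-46032 - \left(-25454 + \frac{9^{3}}{120 + 9}\right)\right) = 42533 - \left(-46032 - \left(-25454 + \frac{729}{129}\right)\right) = 42533 - \left(-46032 - \left(-25454 + 729 \cdot \frac{1}{129}\right)\right) = 42533 - \left(-46032 - \left(-25454 + \frac{243}{43}\right)\right) = 42533 - \left(-46032 - - \frac{1094279}{43}\right) = 42533 - \left(-46032 + \frac{1094279}{43}\right) = 42533 - - \frac{885097}{43} = 42533 + \frac{885097}{43} = \frac{2714016}{43}$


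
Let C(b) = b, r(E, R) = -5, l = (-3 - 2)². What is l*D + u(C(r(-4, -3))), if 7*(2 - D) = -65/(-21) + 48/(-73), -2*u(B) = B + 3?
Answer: 453856/10731 ≈ 42.294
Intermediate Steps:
l = 25 (l = (-5)² = 25)
u(B) = -3/2 - B/2 (u(B) = -(B + 3)/2 = -(3 + B)/2 = -3/2 - B/2)
D = 17725/10731 (D = 2 - (-65/(-21) + 48/(-73))/7 = 2 - (-65*(-1/21) + 48*(-1/73))/7 = 2 - (65/21 - 48/73)/7 = 2 - ⅐*3737/1533 = 2 - 3737/10731 = 17725/10731 ≈ 1.6518)
l*D + u(C(r(-4, -3))) = 25*(17725/10731) + (-3/2 - ½*(-5)) = 443125/10731 + (-3/2 + 5/2) = 443125/10731 + 1 = 453856/10731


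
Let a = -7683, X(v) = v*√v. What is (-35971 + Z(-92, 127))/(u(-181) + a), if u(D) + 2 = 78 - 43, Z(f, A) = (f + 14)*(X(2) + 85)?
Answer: 42601/7650 + 26*√2/1275 ≈ 5.5976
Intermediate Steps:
X(v) = v^(3/2)
Z(f, A) = (14 + f)*(85 + 2*√2) (Z(f, A) = (f + 14)*(2^(3/2) + 85) = (14 + f)*(2*√2 + 85) = (14 + f)*(85 + 2*√2))
u(D) = 33 (u(D) = -2 + (78 - 43) = -2 + 35 = 33)
(-35971 + Z(-92, 127))/(u(-181) + a) = (-35971 + (1190 + 28*√2 + 85*(-92) + 2*(-92)*√2))/(33 - 7683) = (-35971 + (1190 + 28*√2 - 7820 - 184*√2))/(-7650) = (-35971 + (-6630 - 156*√2))*(-1/7650) = (-42601 - 156*√2)*(-1/7650) = 42601/7650 + 26*√2/1275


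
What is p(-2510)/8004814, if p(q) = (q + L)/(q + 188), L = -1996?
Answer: 751/3097863018 ≈ 2.4243e-7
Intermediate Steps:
p(q) = (-1996 + q)/(188 + q) (p(q) = (q - 1996)/(q + 188) = (-1996 + q)/(188 + q))
p(-2510)/8004814 = ((-1996 - 2510)/(188 - 2510))/8004814 = (-4506/(-2322))*(1/8004814) = -1/2322*(-4506)*(1/8004814) = (751/387)*(1/8004814) = 751/3097863018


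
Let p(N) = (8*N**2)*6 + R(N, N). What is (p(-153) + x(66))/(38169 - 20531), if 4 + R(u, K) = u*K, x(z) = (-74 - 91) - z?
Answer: 573403/8819 ≈ 65.019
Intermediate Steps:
x(z) = -165 - z
R(u, K) = -4 + K*u (R(u, K) = -4 + u*K = -4 + K*u)
p(N) = -4 + 49*N**2 (p(N) = (8*N**2)*6 + (-4 + N*N) = 48*N**2 + (-4 + N**2) = -4 + 49*N**2)
(p(-153) + x(66))/(38169 - 20531) = ((-4 + 49*(-153)**2) + (-165 - 1*66))/(38169 - 20531) = ((-4 + 49*23409) + (-165 - 66))/17638 = ((-4 + 1147041) - 231)*(1/17638) = (1147037 - 231)*(1/17638) = 1146806*(1/17638) = 573403/8819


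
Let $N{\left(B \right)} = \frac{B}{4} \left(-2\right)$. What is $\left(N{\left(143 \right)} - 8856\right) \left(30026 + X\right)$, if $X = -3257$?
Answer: $- \frac{477960495}{2} \approx -2.3898 \cdot 10^{8}$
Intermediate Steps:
$N{\left(B \right)} = - \frac{B}{2}$ ($N{\left(B \right)} = B \frac{1}{4} \left(-2\right) = \frac{B}{4} \left(-2\right) = - \frac{B}{2}$)
$\left(N{\left(143 \right)} - 8856\right) \left(30026 + X\right) = \left(\left(- \frac{1}{2}\right) 143 - 8856\right) \left(30026 - 3257\right) = \left(- \frac{143}{2} - 8856\right) 26769 = \left(- \frac{17855}{2}\right) 26769 = - \frac{477960495}{2}$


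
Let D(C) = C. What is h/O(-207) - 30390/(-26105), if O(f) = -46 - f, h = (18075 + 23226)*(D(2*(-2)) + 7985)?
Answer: 74824527333/36547 ≈ 2.0474e+6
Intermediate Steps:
h = 329623281 (h = (18075 + 23226)*(2*(-2) + 7985) = 41301*(-4 + 7985) = 41301*7981 = 329623281)
h/O(-207) - 30390/(-26105) = 329623281/(-46 - 1*(-207)) - 30390/(-26105) = 329623281/(-46 + 207) - 30390*(-1/26105) = 329623281/161 + 6078/5221 = 329623281*(1/161) + 6078/5221 = 14331447/7 + 6078/5221 = 74824527333/36547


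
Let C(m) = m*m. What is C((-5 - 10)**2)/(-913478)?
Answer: -50625/913478 ≈ -0.055420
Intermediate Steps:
C(m) = m**2
C((-5 - 10)**2)/(-913478) = ((-5 - 10)**2)**2/(-913478) = ((-15)**2)**2*(-1/913478) = 225**2*(-1/913478) = 50625*(-1/913478) = -50625/913478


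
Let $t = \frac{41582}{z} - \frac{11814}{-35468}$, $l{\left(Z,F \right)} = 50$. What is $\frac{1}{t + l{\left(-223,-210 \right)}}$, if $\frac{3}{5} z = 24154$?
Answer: $\frac{1070867590}{55006196477} \approx 0.019468$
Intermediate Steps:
$z = \frac{120770}{3}$ ($z = \frac{5}{3} \cdot 24154 = \frac{120770}{3} \approx 40257.0$)
$t = \frac{1462816977}{1070867590}$ ($t = \frac{41582}{\frac{120770}{3}} - \frac{11814}{-35468} = 41582 \cdot \frac{3}{120770} - - \frac{5907}{17734} = \frac{62373}{60385} + \frac{5907}{17734} = \frac{1462816977}{1070867590} \approx 1.366$)
$\frac{1}{t + l{\left(-223,-210 \right)}} = \frac{1}{\frac{1462816977}{1070867590} + 50} = \frac{1}{\frac{55006196477}{1070867590}} = \frac{1070867590}{55006196477}$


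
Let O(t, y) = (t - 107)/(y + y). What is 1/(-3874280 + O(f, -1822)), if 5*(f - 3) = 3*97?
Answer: -18220/70589381371 ≈ -2.5811e-7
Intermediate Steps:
f = 306/5 (f = 3 + (3*97)/5 = 3 + (1/5)*291 = 3 + 291/5 = 306/5 ≈ 61.200)
O(t, y) = (-107 + t)/(2*y) (O(t, y) = (-107 + t)/((2*y)) = (-107 + t)*(1/(2*y)) = (-107 + t)/(2*y))
1/(-3874280 + O(f, -1822)) = 1/(-3874280 + (1/2)*(-107 + 306/5)/(-1822)) = 1/(-3874280 + (1/2)*(-1/1822)*(-229/5)) = 1/(-3874280 + 229/18220) = 1/(-70589381371/18220) = -18220/70589381371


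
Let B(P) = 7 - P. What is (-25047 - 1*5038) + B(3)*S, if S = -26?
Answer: -30189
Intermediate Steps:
(-25047 - 1*5038) + B(3)*S = (-25047 - 1*5038) + (7 - 1*3)*(-26) = (-25047 - 5038) + (7 - 3)*(-26) = -30085 + 4*(-26) = -30085 - 104 = -30189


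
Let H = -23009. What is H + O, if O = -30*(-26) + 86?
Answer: -22143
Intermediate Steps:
O = 866 (O = 780 + 86 = 866)
H + O = -23009 + 866 = -22143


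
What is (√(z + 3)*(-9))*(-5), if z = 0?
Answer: 45*√3 ≈ 77.942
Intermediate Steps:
(√(z + 3)*(-9))*(-5) = (√(0 + 3)*(-9))*(-5) = (√3*(-9))*(-5) = -9*√3*(-5) = 45*√3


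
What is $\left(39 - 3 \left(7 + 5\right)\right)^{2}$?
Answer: $9$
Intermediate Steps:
$\left(39 - 3 \left(7 + 5\right)\right)^{2} = \left(39 - 36\right)^{2} = 3^{2} = 9$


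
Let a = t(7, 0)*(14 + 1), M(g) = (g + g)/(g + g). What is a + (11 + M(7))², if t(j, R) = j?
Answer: 249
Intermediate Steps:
M(g) = 1 (M(g) = (2*g)/((2*g)) = (2*g)*(1/(2*g)) = 1)
a = 105 (a = 7*(14 + 1) = 7*15 = 105)
a + (11 + M(7))² = 105 + (11 + 1)² = 105 + 12² = 105 + 144 = 249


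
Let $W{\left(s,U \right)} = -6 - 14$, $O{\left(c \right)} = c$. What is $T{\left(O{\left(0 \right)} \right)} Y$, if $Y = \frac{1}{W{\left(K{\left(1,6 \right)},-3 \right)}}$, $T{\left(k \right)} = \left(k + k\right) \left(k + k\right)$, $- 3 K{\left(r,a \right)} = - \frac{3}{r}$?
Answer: $0$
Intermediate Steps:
$K{\left(r,a \right)} = \frac{1}{r}$ ($K{\left(r,a \right)} = - \frac{\left(-3\right) \frac{1}{r}}{3} = \frac{1}{r}$)
$T{\left(k \right)} = 4 k^{2}$ ($T{\left(k \right)} = 2 k 2 k = 4 k^{2}$)
$W{\left(s,U \right)} = -20$ ($W{\left(s,U \right)} = -6 - 14 = -20$)
$Y = - \frac{1}{20}$ ($Y = \frac{1}{-20} = - \frac{1}{20} \approx -0.05$)
$T{\left(O{\left(0 \right)} \right)} Y = 4 \cdot 0^{2} \left(- \frac{1}{20}\right) = 4 \cdot 0 \left(- \frac{1}{20}\right) = 0 \left(- \frac{1}{20}\right) = 0$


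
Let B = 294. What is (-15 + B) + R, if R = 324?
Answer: 603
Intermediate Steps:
(-15 + B) + R = (-15 + 294) + 324 = 279 + 324 = 603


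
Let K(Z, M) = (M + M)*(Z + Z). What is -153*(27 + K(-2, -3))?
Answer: -7803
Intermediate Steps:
K(Z, M) = 4*M*Z (K(Z, M) = (2*M)*(2*Z) = 4*M*Z)
-153*(27 + K(-2, -3)) = -153*(27 + 4*(-3)*(-2)) = -153*(27 + 24) = -153*51 = -7803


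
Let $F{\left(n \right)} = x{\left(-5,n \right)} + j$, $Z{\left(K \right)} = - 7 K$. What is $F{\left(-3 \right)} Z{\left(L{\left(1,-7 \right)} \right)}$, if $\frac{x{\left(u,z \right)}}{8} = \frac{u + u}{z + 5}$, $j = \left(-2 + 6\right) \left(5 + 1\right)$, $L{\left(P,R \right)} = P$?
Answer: $112$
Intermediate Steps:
$j = 24$ ($j = 4 \cdot 6 = 24$)
$x{\left(u,z \right)} = \frac{16 u}{5 + z}$ ($x{\left(u,z \right)} = 8 \frac{u + u}{z + 5} = 8 \frac{2 u}{5 + z} = \frac{16 u}{5 + z}$)
$F{\left(n \right)} = 24 - \frac{80}{5 + n}$ ($F{\left(n \right)} = 16 \left(-5\right) \frac{1}{5 + n} + 24 = - \frac{80}{5 + n} + 24 = 24 - \frac{80}{5 + n}$)
$F{\left(-3 \right)} Z{\left(L{\left(1,-7 \right)} \right)} = \frac{8 \left(5 + 3 \left(-3\right)\right)}{5 - 3} \left(\left(-7\right) 1\right) = \frac{8 \left(5 - 9\right)}{2} \left(-7\right) = 8 \cdot \frac{1}{2} \left(-4\right) \left(-7\right) = \left(-16\right) \left(-7\right) = 112$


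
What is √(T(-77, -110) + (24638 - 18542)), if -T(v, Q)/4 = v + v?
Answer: 2*√1678 ≈ 81.927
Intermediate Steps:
T(v, Q) = -8*v (T(v, Q) = -4*(v + v) = -8*v)
√(T(-77, -110) + (24638 - 18542)) = √(-8*(-77) + (24638 - 18542)) = √(616 + 6096) = √6712 = 2*√1678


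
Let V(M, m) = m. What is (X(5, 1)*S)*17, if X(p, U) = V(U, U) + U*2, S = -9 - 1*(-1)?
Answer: -408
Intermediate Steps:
S = -8 (S = -9 + 1 = -8)
X(p, U) = 3*U (X(p, U) = U + U*2 = U + 2*U = 3*U)
(X(5, 1)*S)*17 = ((3*1)*(-8))*17 = (3*(-8))*17 = -24*17 = -408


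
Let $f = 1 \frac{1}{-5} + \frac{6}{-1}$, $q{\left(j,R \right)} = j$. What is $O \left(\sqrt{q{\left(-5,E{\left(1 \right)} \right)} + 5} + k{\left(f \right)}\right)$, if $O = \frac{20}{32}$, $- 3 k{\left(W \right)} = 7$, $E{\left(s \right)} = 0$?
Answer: $- \frac{35}{24} \approx -1.4583$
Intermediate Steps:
$f = - \frac{31}{5}$ ($f = 1 \left(- \frac{1}{5}\right) + 6 \left(-1\right) = - \frac{1}{5} - 6 = - \frac{31}{5} \approx -6.2$)
$k{\left(W \right)} = - \frac{7}{3}$ ($k{\left(W \right)} = \left(- \frac{1}{3}\right) 7 = - \frac{7}{3}$)
$O = \frac{5}{8}$ ($O = 20 \cdot \frac{1}{32} = \frac{5}{8} \approx 0.625$)
$O \left(\sqrt{q{\left(-5,E{\left(1 \right)} \right)} + 5} + k{\left(f \right)}\right) = \frac{5 \left(\sqrt{-5 + 5} - \frac{7}{3}\right)}{8} = \frac{5 \left(\sqrt{0} - \frac{7}{3}\right)}{8} = \frac{5 \left(0 - \frac{7}{3}\right)}{8} = \frac{5}{8} \left(- \frac{7}{3}\right) = - \frac{35}{24}$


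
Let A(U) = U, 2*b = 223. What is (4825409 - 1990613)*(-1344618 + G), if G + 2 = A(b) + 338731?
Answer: -2851174033890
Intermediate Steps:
b = 223/2 (b = (½)*223 = 223/2 ≈ 111.50)
G = 677681/2 (G = -2 + (223/2 + 338731) = -2 + 677685/2 = 677681/2 ≈ 3.3884e+5)
(4825409 - 1990613)*(-1344618 + G) = (4825409 - 1990613)*(-1344618 + 677681/2) = 2834796*(-2011555/2) = -2851174033890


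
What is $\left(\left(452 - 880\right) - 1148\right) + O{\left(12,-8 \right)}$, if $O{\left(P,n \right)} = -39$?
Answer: $-1615$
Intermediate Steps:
$\left(\left(452 - 880\right) - 1148\right) + O{\left(12,-8 \right)} = \left(\left(452 - 880\right) - 1148\right) - 39 = \left(-428 - 1148\right) - 39 = -1576 - 39 = -1615$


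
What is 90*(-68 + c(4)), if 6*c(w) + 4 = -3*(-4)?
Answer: -6000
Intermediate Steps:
c(w) = 4/3 (c(w) = -⅔ + (-3*(-4))/6 = -⅔ + (⅙)*12 = -⅔ + 2 = 4/3)
90*(-68 + c(4)) = 90*(-68 + 4/3) = 90*(-200/3) = -6000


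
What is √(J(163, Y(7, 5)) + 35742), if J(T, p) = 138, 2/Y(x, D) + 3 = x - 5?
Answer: 2*√8970 ≈ 189.42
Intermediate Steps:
Y(x, D) = 2/(-8 + x) (Y(x, D) = 2/(-3 + (x - 5)) = 2/(-3 + (-5 + x)) = 2/(-8 + x))
√(J(163, Y(7, 5)) + 35742) = √(138 + 35742) = √35880 = 2*√8970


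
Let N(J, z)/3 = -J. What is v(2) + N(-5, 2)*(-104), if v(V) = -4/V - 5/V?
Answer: -3129/2 ≈ -1564.5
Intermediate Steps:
N(J, z) = -3*J (N(J, z) = 3*(-J) = -3*J)
v(V) = -9/V
v(2) + N(-5, 2)*(-104) = -9/2 - 3*(-5)*(-104) = -9*1/2 + 15*(-104) = -9/2 - 1560 = -3129/2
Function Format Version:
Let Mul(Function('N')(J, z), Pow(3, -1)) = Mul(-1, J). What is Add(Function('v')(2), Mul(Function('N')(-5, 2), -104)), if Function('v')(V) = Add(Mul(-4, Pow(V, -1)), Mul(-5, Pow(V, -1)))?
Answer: Rational(-3129, 2) ≈ -1564.5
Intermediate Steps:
Function('N')(J, z) = Mul(-3, J) (Function('N')(J, z) = Mul(3, Mul(-1, J)) = Mul(-3, J))
Function('v')(V) = Mul(-9, Pow(V, -1))
Add(Function('v')(2), Mul(Function('N')(-5, 2), -104)) = Add(Mul(-9, Pow(2, -1)), Mul(Mul(-3, -5), -104)) = Add(Mul(-9, Rational(1, 2)), Mul(15, -104)) = Add(Rational(-9, 2), -1560) = Rational(-3129, 2)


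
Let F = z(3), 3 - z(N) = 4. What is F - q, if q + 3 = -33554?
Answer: 33556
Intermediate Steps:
z(N) = -1 (z(N) = 3 - 1*4 = 3 - 4 = -1)
q = -33557 (q = -3 - 33554 = -33557)
F = -1
F - q = -1 - 1*(-33557) = -1 + 33557 = 33556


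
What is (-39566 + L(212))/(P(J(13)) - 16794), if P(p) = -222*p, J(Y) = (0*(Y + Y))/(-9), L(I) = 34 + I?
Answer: 19660/8397 ≈ 2.3413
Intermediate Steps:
J(Y) = 0 (J(Y) = (0*(2*Y))*(-1/9) = 0*(-1/9) = 0)
(-39566 + L(212))/(P(J(13)) - 16794) = (-39566 + (34 + 212))/(-222*0 - 16794) = (-39566 + 246)/(0 - 16794) = -39320/(-16794) = -39320*(-1/16794) = 19660/8397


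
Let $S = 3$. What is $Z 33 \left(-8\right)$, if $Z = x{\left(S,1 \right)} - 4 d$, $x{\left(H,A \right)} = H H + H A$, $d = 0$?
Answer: $-3168$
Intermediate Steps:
$x{\left(H,A \right)} = H^{2} + A H$
$Z = 12$ ($Z = 3 \left(1 + 3\right) - 0 = 3 \cdot 4 + 0 = 12 + 0 = 12$)
$Z 33 \left(-8\right) = 12 \cdot 33 \left(-8\right) = 396 \left(-8\right) = -3168$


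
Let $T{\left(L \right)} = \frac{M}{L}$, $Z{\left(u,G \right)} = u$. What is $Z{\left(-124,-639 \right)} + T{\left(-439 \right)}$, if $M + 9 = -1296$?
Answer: $- \frac{53131}{439} \approx -121.03$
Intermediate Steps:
$M = -1305$ ($M = -9 - 1296 = -1305$)
$T{\left(L \right)} = - \frac{1305}{L}$
$Z{\left(-124,-639 \right)} + T{\left(-439 \right)} = -124 - \frac{1305}{-439} = -124 - - \frac{1305}{439} = -124 + \frac{1305}{439} = - \frac{53131}{439}$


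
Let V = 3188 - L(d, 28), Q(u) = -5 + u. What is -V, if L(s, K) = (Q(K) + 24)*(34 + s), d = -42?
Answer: -3564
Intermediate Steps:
L(s, K) = (19 + K)*(34 + s) (L(s, K) = ((-5 + K) + 24)*(34 + s) = (19 + K)*(34 + s))
V = 3564 (V = 3188 - (646 + 19*(-42) + 34*28 + 28*(-42)) = 3188 - (646 - 798 + 952 - 1176) = 3188 - 1*(-376) = 3188 + 376 = 3564)
-V = -1*3564 = -3564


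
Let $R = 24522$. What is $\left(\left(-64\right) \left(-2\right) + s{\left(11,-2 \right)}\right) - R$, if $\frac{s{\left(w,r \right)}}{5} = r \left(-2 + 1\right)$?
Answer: $-24384$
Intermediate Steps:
$s{\left(w,r \right)} = - 5 r$ ($s{\left(w,r \right)} = 5 r \left(-2 + 1\right) = 5 r \left(-1\right) = 5 \left(- r\right) = - 5 r$)
$\left(\left(-64\right) \left(-2\right) + s{\left(11,-2 \right)}\right) - R = \left(\left(-64\right) \left(-2\right) - -10\right) - 24522 = \left(128 + 10\right) - 24522 = 138 - 24522 = -24384$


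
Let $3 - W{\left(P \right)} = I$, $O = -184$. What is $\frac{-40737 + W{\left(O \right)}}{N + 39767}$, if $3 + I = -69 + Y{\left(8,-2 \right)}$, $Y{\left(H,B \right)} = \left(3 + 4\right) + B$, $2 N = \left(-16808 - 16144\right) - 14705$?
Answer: $- \frac{81334}{31877} \approx -2.5515$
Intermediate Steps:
$N = - \frac{47657}{2}$ ($N = \frac{\left(-16808 - 16144\right) - 14705}{2} = \frac{-32952 - 14705}{2} = \frac{1}{2} \left(-47657\right) = - \frac{47657}{2} \approx -23829.0$)
$Y{\left(H,B \right)} = 7 + B$
$I = -67$ ($I = -3 + \left(-69 + \left(7 - 2\right)\right) = -3 + \left(-69 + 5\right) = -3 - 64 = -67$)
$W{\left(P \right)} = 70$ ($W{\left(P \right)} = 3 - -67 = 3 + 67 = 70$)
$\frac{-40737 + W{\left(O \right)}}{N + 39767} = \frac{-40737 + 70}{- \frac{47657}{2} + 39767} = - \frac{40667}{\frac{31877}{2}} = \left(-40667\right) \frac{2}{31877} = - \frac{81334}{31877}$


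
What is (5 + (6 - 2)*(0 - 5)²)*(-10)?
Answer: -1050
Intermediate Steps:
(5 + (6 - 2)*(0 - 5)²)*(-10) = (5 + 4*(-5)²)*(-10) = (5 + 4*25)*(-10) = (5 + 100)*(-10) = 105*(-10) = -1050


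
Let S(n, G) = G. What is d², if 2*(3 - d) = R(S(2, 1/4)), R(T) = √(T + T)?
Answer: (12 - √2)²/16 ≈ 7.0037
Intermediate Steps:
R(T) = √2*√T (R(T) = √(2*T) = √2*√T)
d = 3 - √2/4 (d = 3 - √2*√(1/4)/2 = 3 - √2*√(¼)/2 = 3 - √2/(2*2) = 3 - √2/4 ≈ 2.6464)
d² = (3 - √2/4)²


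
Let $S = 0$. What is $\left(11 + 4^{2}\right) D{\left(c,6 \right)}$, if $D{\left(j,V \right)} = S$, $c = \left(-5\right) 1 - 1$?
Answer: $0$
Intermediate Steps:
$c = -6$ ($c = -5 - 1 = -6$)
$D{\left(j,V \right)} = 0$
$\left(11 + 4^{2}\right) D{\left(c,6 \right)} = \left(11 + 4^{2}\right) 0 = \left(11 + 16\right) 0 = 27 \cdot 0 = 0$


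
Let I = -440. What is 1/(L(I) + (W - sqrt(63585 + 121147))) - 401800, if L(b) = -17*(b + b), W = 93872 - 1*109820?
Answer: -79497335647/197853 + sqrt(46183)/395706 ≈ -4.0180e+5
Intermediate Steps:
W = -15948 (W = 93872 - 109820 = -15948)
L(b) = -34*b
1/(L(I) + (W - sqrt(63585 + 121147))) - 401800 = 1/(-34*(-440) + (-15948 - sqrt(63585 + 121147))) - 401800 = 1/(14960 + (-15948 - sqrt(184732))) - 401800 = 1/(14960 + (-15948 - 2*sqrt(46183))) - 401800 = 1/(-988 - 2*sqrt(46183)) - 401800 = -401800 + 1/(-988 - 2*sqrt(46183))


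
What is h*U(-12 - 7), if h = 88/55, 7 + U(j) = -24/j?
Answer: -872/95 ≈ -9.1789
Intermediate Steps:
U(j) = -7 - 24/j
h = 8/5 (h = 88*(1/55) = 8/5 ≈ 1.6000)
h*U(-12 - 7) = 8*(-7 - 24/(-12 - 7))/5 = 8*(-7 - 24/(-19))/5 = 8*(-7 - 24*(-1/19))/5 = 8*(-7 + 24/19)/5 = (8/5)*(-109/19) = -872/95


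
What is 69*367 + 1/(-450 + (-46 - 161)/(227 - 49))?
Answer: 2033613983/80307 ≈ 25323.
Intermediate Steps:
69*367 + 1/(-450 + (-46 - 161)/(227 - 49)) = 25323 + 1/(-450 - 207/178) = 25323 + 1/(-80307/178) = 25323 - 178/80307 = 2033613983/80307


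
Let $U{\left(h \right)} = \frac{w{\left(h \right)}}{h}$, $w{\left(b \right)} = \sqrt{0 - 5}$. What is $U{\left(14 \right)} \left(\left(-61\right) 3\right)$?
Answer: $- \frac{183 i \sqrt{5}}{14} \approx - 29.229 i$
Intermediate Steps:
$w{\left(b \right)} = i \sqrt{5}$ ($w{\left(b \right)} = \sqrt{-5} = i \sqrt{5}$)
$U{\left(h \right)} = \frac{i \sqrt{5}}{h}$
$U{\left(14 \right)} \left(\left(-61\right) 3\right) = \frac{i \sqrt{5}}{14} \left(\left(-61\right) 3\right) = i \sqrt{5} \cdot \frac{1}{14} \left(-183\right) = \frac{i \sqrt{5}}{14} \left(-183\right) = - \frac{183 i \sqrt{5}}{14}$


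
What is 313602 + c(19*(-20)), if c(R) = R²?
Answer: 458002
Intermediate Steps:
313602 + c(19*(-20)) = 313602 + (19*(-20))² = 313602 + (-380)² = 313602 + 144400 = 458002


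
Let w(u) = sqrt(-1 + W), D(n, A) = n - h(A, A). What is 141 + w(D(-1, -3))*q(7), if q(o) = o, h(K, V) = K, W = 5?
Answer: 155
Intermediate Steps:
D(n, A) = n - A
w(u) = 2 (w(u) = sqrt(-1 + 5) = sqrt(4) = 2)
141 + w(D(-1, -3))*q(7) = 141 + 2*7 = 141 + 14 = 155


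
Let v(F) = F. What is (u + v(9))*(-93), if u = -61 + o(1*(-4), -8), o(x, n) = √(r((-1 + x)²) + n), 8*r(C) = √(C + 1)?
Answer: 4836 - 93*√(-128 + 2*√26)/4 ≈ 4836.0 - 252.35*I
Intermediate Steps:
r(C) = √(1 + C)/8 (r(C) = √(C + 1)/8 = √(1 + C)/8)
o(x, n) = √(n + √(1 + (-1 + x)²)/8) (o(x, n) = √(√(1 + (-1 + x)²)/8 + n) = √(n + √(1 + (-1 + x)²)/8))
u = -61 + √(-128 + 2*√26)/4 (u = -61 + √(2*√(1 + (-1 + 1*(-4))²) + 16*(-8))/4 = -61 + √(2*√(1 + (-1 - 4)²) - 128)/4 = -61 + √(2*√(1 + (-5)²) - 128)/4 = -61 + √(2*√(1 + 25) - 128)/4 = -61 + √(2*√26 - 128)/4 = -61 + √(-128 + 2*√26)/4 ≈ -61.0 + 2.7134*I)
(u + v(9))*(-93) = ((-61 + I*√(128 - 2*√26)/4) + 9)*(-93) = (-52 + I*√(128 - 2*√26)/4)*(-93) = 4836 - 93*I*√(128 - 2*√26)/4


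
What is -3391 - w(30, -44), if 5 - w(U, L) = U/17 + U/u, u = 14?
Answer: -403659/119 ≈ -3392.1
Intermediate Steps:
w(U, L) = 5 - 31*U/238 (w(U, L) = 5 - (U/17 + U/14) = 5 - 31*U/238)
-3391 - w(30, -44) = -3391 - (5 - 31/238*30) = -3391 - (5 - 465/119) = -3391 - 1*130/119 = -3391 - 130/119 = -403659/119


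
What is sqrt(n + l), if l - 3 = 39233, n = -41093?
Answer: I*sqrt(1857) ≈ 43.093*I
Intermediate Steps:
l = 39236 (l = 3 + 39233 = 39236)
sqrt(n + l) = sqrt(-41093 + 39236) = sqrt(-1857) = I*sqrt(1857)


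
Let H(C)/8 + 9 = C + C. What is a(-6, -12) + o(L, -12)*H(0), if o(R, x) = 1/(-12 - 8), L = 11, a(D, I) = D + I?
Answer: -72/5 ≈ -14.400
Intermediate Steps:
H(C) = -72 + 16*C (H(C) = -72 + 8*(C + C) = -72 + 8*(2*C) = -72 + 16*C)
o(R, x) = -1/20 (o(R, x) = 1/(-20) = -1/20)
a(-6, -12) + o(L, -12)*H(0) = (-6 - 12) - (-72 + 16*0)/20 = -18 - (-72 + 0)/20 = -18 - 1/20*(-72) = -18 + 18/5 = -72/5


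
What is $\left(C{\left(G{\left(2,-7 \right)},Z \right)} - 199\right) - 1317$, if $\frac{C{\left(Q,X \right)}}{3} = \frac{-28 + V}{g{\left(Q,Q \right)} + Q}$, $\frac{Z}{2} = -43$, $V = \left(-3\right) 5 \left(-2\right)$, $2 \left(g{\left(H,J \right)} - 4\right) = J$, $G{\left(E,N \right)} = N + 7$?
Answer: $- \frac{3029}{2} \approx -1514.5$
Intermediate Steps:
$G{\left(E,N \right)} = 7 + N$
$g{\left(H,J \right)} = 4 + \frac{J}{2}$
$V = 30$ ($V = \left(-15\right) \left(-2\right) = 30$)
$Z = -86$ ($Z = 2 \left(-43\right) = -86$)
$C{\left(Q,X \right)} = \frac{6}{4 + \frac{3 Q}{2}}$ ($C{\left(Q,X \right)} = 3 \frac{-28 + 30}{\left(4 + \frac{Q}{2}\right) + Q} = 3 \frac{2}{4 + \frac{3 Q}{2}} = \frac{6}{4 + \frac{3 Q}{2}}$)
$\left(C{\left(G{\left(2,-7 \right)},Z \right)} - 199\right) - 1317 = \left(\frac{12}{8 + 3 \left(7 - 7\right)} - 199\right) - 1317 = \left(\frac{12}{8 + 3 \cdot 0} - 199\right) - 1317 = \left(\frac{12}{8 + 0} - 199\right) - 1317 = \left(\frac{12}{8} - 199\right) - 1317 = \left(12 \cdot \frac{1}{8} - 199\right) - 1317 = \left(\frac{3}{2} - 199\right) - 1317 = - \frac{395}{2} - 1317 = - \frac{3029}{2}$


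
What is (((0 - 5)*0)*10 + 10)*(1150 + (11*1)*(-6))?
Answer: 10840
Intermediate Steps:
(((0 - 5)*0)*10 + 10)*(1150 + (11*1)*(-6)) = (-5*0*10 + 10)*(1150 + 11*(-6)) = (0*10 + 10)*(1150 - 66) = (0 + 10)*1084 = 10*1084 = 10840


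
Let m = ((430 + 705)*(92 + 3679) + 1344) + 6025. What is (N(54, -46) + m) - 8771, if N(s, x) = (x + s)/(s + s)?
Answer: 115524443/27 ≈ 4.2787e+6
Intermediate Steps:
N(s, x) = (s + x)/(2*s) (N(s, x) = (s + x)/((2*s)) = (s + x)*(1/(2*s)) = (s + x)/(2*s))
m = 4287454 (m = (1135*3771 + 1344) + 6025 = (4280085 + 1344) + 6025 = 4281429 + 6025 = 4287454)
(N(54, -46) + m) - 8771 = ((½)*(54 - 46)/54 + 4287454) - 8771 = ((½)*(1/54)*8 + 4287454) - 8771 = (2/27 + 4287454) - 8771 = 115761260/27 - 8771 = 115524443/27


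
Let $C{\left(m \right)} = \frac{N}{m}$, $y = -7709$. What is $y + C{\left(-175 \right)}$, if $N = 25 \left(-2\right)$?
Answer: $- \frac{53961}{7} \approx -7708.7$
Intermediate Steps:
$N = -50$
$C{\left(m \right)} = - \frac{50}{m}$
$y + C{\left(-175 \right)} = -7709 - \frac{50}{-175} = -7709 - - \frac{2}{7} = -7709 + \frac{2}{7} = - \frac{53961}{7}$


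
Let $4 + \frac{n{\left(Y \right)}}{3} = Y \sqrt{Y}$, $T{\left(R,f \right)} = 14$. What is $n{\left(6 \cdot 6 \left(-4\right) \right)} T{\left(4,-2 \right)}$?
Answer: $-168 - 72576 i \approx -168.0 - 72576.0 i$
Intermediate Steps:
$n{\left(Y \right)} = -12 + 3 Y^{\frac{3}{2}}$ ($n{\left(Y \right)} = -12 + 3 Y \sqrt{Y} = -12 + 3 Y^{\frac{3}{2}}$)
$n{\left(6 \cdot 6 \left(-4\right) \right)} T{\left(4,-2 \right)} = \left(-12 + 3 \left(6 \cdot 6 \left(-4\right)\right)^{\frac{3}{2}}\right) 14 = \left(-12 + 3 \left(36 \left(-4\right)\right)^{\frac{3}{2}}\right) 14 = \left(-12 + 3 \left(-144\right)^{\frac{3}{2}}\right) 14 = \left(-12 + 3 \left(- 1728 i\right)\right) 14 = \left(-12 - 5184 i\right) 14 = -168 - 72576 i$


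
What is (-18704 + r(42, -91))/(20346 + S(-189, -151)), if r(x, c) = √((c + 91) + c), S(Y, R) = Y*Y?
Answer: -18704/56067 + I*√91/56067 ≈ -0.3336 + 0.00017014*I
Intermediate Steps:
S(Y, R) = Y²
r(x, c) = √(91 + 2*c) (r(x, c) = √((91 + c) + c) = √(91 + 2*c))
(-18704 + r(42, -91))/(20346 + S(-189, -151)) = (-18704 + √(91 + 2*(-91)))/(20346 + (-189)²) = (-18704 + √(91 - 182))/(20346 + 35721) = (-18704 + √(-91))/56067 = (-18704 + I*√91)*(1/56067) = -18704/56067 + I*√91/56067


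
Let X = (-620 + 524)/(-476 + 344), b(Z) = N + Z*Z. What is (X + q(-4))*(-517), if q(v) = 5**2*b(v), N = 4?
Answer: -258876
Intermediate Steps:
b(Z) = 4 + Z**2 (b(Z) = 4 + Z*Z = 4 + Z**2)
X = 8/11 (X = -96/(-132) = -96*(-1/132) = 8/11 ≈ 0.72727)
q(v) = 100 + 25*v**2 (q(v) = 5**2*(4 + v**2) = 25*(4 + v**2) = 100 + 25*v**2)
(X + q(-4))*(-517) = (8/11 + (100 + 25*(-4)**2))*(-517) = (8/11 + (100 + 25*16))*(-517) = (8/11 + (100 + 400))*(-517) = (8/11 + 500)*(-517) = (5508/11)*(-517) = -258876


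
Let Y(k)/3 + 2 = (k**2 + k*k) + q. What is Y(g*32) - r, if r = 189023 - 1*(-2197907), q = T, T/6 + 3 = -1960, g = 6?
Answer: -2201086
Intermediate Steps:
T = -11778 (T = -18 + 6*(-1960) = -18 - 11760 = -11778)
q = -11778
r = 2386930 (r = 189023 + 2197907 = 2386930)
Y(k) = -35340 + 6*k**2 (Y(k) = -6 + 3*((k**2 + k*k) - 11778) = -6 + 3*((k**2 + k**2) - 11778) = -6 + 3*(2*k**2 - 11778) = -6 + 3*(-11778 + 2*k**2) = -6 + (-35334 + 6*k**2) = -35340 + 6*k**2)
Y(g*32) - r = (-35340 + 6*(6*32)**2) - 1*2386930 = (-35340 + 6*192**2) - 2386930 = (-35340 + 6*36864) - 2386930 = (-35340 + 221184) - 2386930 = 185844 - 2386930 = -2201086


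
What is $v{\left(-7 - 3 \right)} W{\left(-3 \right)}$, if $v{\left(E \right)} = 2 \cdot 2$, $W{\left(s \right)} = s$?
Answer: $-12$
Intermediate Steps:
$v{\left(E \right)} = 4$
$v{\left(-7 - 3 \right)} W{\left(-3 \right)} = 4 \left(-3\right) = -12$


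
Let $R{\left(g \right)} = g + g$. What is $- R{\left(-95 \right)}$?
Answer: $190$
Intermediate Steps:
$R{\left(g \right)} = 2 g$
$- R{\left(-95 \right)} = - 2 \left(-95\right) = \left(-1\right) \left(-190\right) = 190$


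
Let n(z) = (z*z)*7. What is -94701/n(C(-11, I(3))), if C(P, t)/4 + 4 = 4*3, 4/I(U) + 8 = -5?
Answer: -94701/7168 ≈ -13.212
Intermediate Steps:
I(U) = -4/13 (I(U) = 4/(-8 - 5) = 4/(-13) = 4*(-1/13) = -4/13)
C(P, t) = 32 (C(P, t) = -16 + 4*(4*3) = -16 + 4*12 = -16 + 48 = 32)
n(z) = 7*z**2 (n(z) = z**2*7 = 7*z**2)
-94701/n(C(-11, I(3))) = -94701/(7*32**2) = -94701/(7*1024) = -94701/7168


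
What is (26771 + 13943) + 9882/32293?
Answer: 1314787084/32293 ≈ 40714.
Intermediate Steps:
(26771 + 13943) + 9882/32293 = 40714 + 9882*(1/32293) = 40714 + 9882/32293 = 1314787084/32293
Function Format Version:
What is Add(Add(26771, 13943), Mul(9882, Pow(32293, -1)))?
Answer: Rational(1314787084, 32293) ≈ 40714.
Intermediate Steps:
Add(Add(26771, 13943), Mul(9882, Pow(32293, -1))) = Add(40714, Mul(9882, Rational(1, 32293))) = Add(40714, Rational(9882, 32293)) = Rational(1314787084, 32293)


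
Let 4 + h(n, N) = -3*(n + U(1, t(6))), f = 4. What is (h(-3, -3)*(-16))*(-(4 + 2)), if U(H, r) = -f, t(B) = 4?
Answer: 1632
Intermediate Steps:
U(H, r) = -4 (U(H, r) = -1*4 = -4)
h(n, N) = 8 - 3*n (h(n, N) = -4 - 3*(n - 4) = -4 - 3*(-4 + n) = -4 + (12 - 3*n) = 8 - 3*n)
(h(-3, -3)*(-16))*(-(4 + 2)) = ((8 - 3*(-3))*(-16))*(-(4 + 2)) = ((8 + 9)*(-16))*(-1*6) = (17*(-16))*(-6) = -272*(-6) = 1632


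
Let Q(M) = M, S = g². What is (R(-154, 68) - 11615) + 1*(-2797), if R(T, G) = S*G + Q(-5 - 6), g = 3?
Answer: -13811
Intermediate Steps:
S = 9 (S = 3² = 9)
R(T, G) = -11 + 9*G (R(T, G) = 9*G + (-5 - 6) = 9*G - 11 = -11 + 9*G)
(R(-154, 68) - 11615) + 1*(-2797) = ((-11 + 9*68) - 11615) + 1*(-2797) = ((-11 + 612) - 11615) - 2797 = (601 - 11615) - 2797 = -11014 - 2797 = -13811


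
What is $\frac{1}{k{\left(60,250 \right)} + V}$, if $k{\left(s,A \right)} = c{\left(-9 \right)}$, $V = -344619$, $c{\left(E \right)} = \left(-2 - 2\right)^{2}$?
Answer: $- \frac{1}{344603} \approx -2.9019 \cdot 10^{-6}$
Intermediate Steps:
$c{\left(E \right)} = 16$ ($c{\left(E \right)} = \left(-4\right)^{2} = 16$)
$k{\left(s,A \right)} = 16$
$\frac{1}{k{\left(60,250 \right)} + V} = \frac{1}{16 - 344619} = \frac{1}{-344603} = - \frac{1}{344603}$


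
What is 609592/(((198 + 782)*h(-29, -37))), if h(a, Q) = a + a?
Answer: -76199/7105 ≈ -10.725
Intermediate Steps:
h(a, Q) = 2*a
609592/(((198 + 782)*h(-29, -37))) = 609592/(((198 + 782)*(2*(-29)))) = 609592/((980*(-58))) = 609592/(-56840) = 609592*(-1/56840) = -76199/7105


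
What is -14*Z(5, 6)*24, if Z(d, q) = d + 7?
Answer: -4032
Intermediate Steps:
Z(d, q) = 7 + d
-14*Z(5, 6)*24 = -14*(7 + 5)*24 = -14*12*24 = -168*24 = -4032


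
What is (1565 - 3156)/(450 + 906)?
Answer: -1591/1356 ≈ -1.1733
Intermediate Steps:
(1565 - 3156)/(450 + 906) = -1591/1356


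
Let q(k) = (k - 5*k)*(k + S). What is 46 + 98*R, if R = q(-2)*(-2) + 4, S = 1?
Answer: 2006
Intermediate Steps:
q(k) = -4*k*(1 + k) (q(k) = (k - 5*k)*(k + 1) = (-4*k)*(1 + k) = -4*k*(1 + k))
R = 20 (R = -4*(-2)*(1 - 2)*(-2) + 4 = -4*(-2)*(-1)*(-2) + 4 = -8*(-2) + 4 = 16 + 4 = 20)
46 + 98*R = 46 + 98*20 = 46 + 1960 = 2006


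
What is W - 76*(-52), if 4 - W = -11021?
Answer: 14977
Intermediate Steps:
W = 11025 (W = 4 - 1*(-11021) = 4 + 11021 = 11025)
W - 76*(-52) = 11025 - 76*(-52) = 11025 + 3952 = 14977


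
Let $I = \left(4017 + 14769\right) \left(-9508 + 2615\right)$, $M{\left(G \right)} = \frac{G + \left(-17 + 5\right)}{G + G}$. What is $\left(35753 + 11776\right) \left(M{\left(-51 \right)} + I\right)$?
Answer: $- \frac{209257093283319}{34} \approx -6.1546 \cdot 10^{12}$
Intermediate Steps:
$M{\left(G \right)} = \frac{-12 + G}{2 G}$ ($M{\left(G \right)} = \frac{G - 12}{2 G} = \left(-12 + G\right) \frac{1}{2 G} = \frac{-12 + G}{2 G}$)
$I = -129491898$ ($I = 18786 \left(-6893\right) = -129491898$)
$\left(35753 + 11776\right) \left(M{\left(-51 \right)} + I\right) = \left(35753 + 11776\right) \left(\frac{-12 - 51}{2 \left(-51\right)} - 129491898\right) = 47529 \left(\frac{1}{2} \left(- \frac{1}{51}\right) \left(-63\right) - 129491898\right) = 47529 \left(\frac{21}{34} - 129491898\right) = 47529 \left(- \frac{4402724511}{34}\right) = - \frac{209257093283319}{34}$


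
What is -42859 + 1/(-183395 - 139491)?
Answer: -13838571075/322886 ≈ -42859.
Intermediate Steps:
-42859 + 1/(-183395 - 139491) = -42859 + 1/(-322886) = -42859 - 1/322886 = -13838571075/322886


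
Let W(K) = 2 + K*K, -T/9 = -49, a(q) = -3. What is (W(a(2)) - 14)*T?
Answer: -1323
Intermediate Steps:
T = 441 (T = -9*(-49) = 441)
W(K) = 2 + K**2
(W(a(2)) - 14)*T = ((2 + (-3)**2) - 14)*441 = ((2 + 9) - 14)*441 = (11 - 14)*441 = -3*441 = -1323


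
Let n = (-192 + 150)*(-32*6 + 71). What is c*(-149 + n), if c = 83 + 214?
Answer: 1465101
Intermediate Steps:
c = 297
n = 5082 (n = -42*(-192 + 71) = -42*(-121) = 5082)
c*(-149 + n) = 297*(-149 + 5082) = 297*4933 = 1465101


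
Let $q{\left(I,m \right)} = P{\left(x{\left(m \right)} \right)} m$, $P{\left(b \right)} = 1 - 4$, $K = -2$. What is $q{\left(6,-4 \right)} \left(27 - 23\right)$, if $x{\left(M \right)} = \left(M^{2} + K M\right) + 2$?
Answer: $48$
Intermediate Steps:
$x{\left(M \right)} = 2 + M^{2} - 2 M$ ($x{\left(M \right)} = \left(M^{2} - 2 M\right) + 2 = 2 + M^{2} - 2 M$)
$P{\left(b \right)} = -3$
$q{\left(I,m \right)} = - 3 m$
$q{\left(6,-4 \right)} \left(27 - 23\right) = \left(-3\right) \left(-4\right) \left(27 - 23\right) = 12 \cdot 4 = 48$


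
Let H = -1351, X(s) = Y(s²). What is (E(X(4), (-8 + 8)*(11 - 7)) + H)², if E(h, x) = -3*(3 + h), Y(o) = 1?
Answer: 1857769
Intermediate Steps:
X(s) = 1
E(h, x) = -9 - 3*h
(E(X(4), (-8 + 8)*(11 - 7)) + H)² = ((-9 - 3*1) - 1351)² = ((-9 - 3) - 1351)² = (-12 - 1351)² = (-1363)² = 1857769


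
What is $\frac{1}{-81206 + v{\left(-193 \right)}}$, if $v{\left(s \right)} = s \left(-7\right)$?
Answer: $- \frac{1}{79855} \approx -1.2523 \cdot 10^{-5}$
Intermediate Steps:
$v{\left(s \right)} = - 7 s$
$\frac{1}{-81206 + v{\left(-193 \right)}} = \frac{1}{-81206 - -1351} = \frac{1}{-81206 + 1351} = \frac{1}{-79855} = - \frac{1}{79855}$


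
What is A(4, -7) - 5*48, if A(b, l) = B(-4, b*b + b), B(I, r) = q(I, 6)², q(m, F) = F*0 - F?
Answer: -204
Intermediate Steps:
q(m, F) = -F (q(m, F) = 0 - F = -F)
B(I, r) = 36 (B(I, r) = (-1*6)² = (-6)² = 36)
A(b, l) = 36
A(4, -7) - 5*48 = 36 - 5*48 = 36 - 240 = -204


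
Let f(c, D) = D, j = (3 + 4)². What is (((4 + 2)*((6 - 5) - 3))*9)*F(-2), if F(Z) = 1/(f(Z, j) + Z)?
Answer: -108/47 ≈ -2.2979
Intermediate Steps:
j = 49 (j = 7² = 49)
F(Z) = 1/(49 + Z)
(((4 + 2)*((6 - 5) - 3))*9)*F(-2) = (((4 + 2)*((6 - 5) - 3))*9)/(49 - 2) = ((6*(1 - 3))*9)/47 = ((6*(-2))*9)*(1/47) = -12*9*(1/47) = -108*1/47 = -108/47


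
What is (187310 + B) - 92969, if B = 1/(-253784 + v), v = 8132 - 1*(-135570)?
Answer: 10385245961/110082 ≈ 94341.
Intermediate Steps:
v = 143702 (v = 8132 + 135570 = 143702)
B = -1/110082 (B = 1/(-253784 + 143702) = 1/(-110082) = -1/110082 ≈ -9.0841e-6)
(187310 + B) - 92969 = (187310 - 1/110082) - 92969 = 20619459419/110082 - 92969 = 10385245961/110082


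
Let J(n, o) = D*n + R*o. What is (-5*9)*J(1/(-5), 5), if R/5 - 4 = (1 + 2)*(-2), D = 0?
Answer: 2250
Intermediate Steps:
R = -10 (R = 20 + 5*((1 + 2)*(-2)) = 20 + 5*(3*(-2)) = 20 + 5*(-6) = 20 - 30 = -10)
J(n, o) = -10*o (J(n, o) = 0*n - 10*o = 0 - 10*o = -10*o)
(-5*9)*J(1/(-5), 5) = (-5*9)*(-10*5) = -45*(-50) = 2250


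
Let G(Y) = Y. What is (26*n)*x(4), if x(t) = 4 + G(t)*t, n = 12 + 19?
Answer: 16120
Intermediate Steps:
n = 31
x(t) = 4 + t**2 (x(t) = 4 + t*t = 4 + t**2)
(26*n)*x(4) = (26*31)*(4 + 4**2) = 806*(4 + 16) = 806*20 = 16120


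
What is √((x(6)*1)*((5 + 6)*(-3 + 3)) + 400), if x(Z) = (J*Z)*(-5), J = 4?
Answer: 20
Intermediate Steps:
x(Z) = -20*Z (x(Z) = (4*Z)*(-5) = -20*Z)
√((x(6)*1)*((5 + 6)*(-3 + 3)) + 400) = √((-20*6*1)*((5 + 6)*(-3 + 3)) + 400) = √((-120*1)*(11*0) + 400) = √(-120*0 + 400) = √(0 + 400) = √400 = 20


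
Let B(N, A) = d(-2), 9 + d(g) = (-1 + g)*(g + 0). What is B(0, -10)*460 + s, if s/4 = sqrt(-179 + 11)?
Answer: -1380 + 8*I*sqrt(42) ≈ -1380.0 + 51.846*I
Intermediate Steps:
d(g) = -9 + g*(-1 + g) (d(g) = -9 + (-1 + g)*(g + 0) = -9 + (-1 + g)*g = -9 + g*(-1 + g))
B(N, A) = -3 (B(N, A) = -9 + (-2)**2 - 1*(-2) = -9 + 4 + 2 = -3)
s = 8*I*sqrt(42) (s = 4*sqrt(-179 + 11) = 4*sqrt(-168) = 4*(2*I*sqrt(42)) = 8*I*sqrt(42) ≈ 51.846*I)
B(0, -10)*460 + s = -3*460 + 8*I*sqrt(42) = -1380 + 8*I*sqrt(42)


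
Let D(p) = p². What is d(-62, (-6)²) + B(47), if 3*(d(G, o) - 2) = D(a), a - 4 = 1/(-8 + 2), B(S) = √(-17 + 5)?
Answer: 745/108 + 2*I*√3 ≈ 6.8981 + 3.4641*I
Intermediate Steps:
B(S) = 2*I*√3 (B(S) = √(-12) = 2*I*√3)
a = 23/6 (a = 4 + 1/(-8 + 2) = 4 + 1/(-6) = 4 - ⅙ = 23/6 ≈ 3.8333)
d(G, o) = 745/108 (d(G, o) = 2 + (23/6)²/3 = 2 + (⅓)*(529/36) = 2 + 529/108 = 745/108)
d(-62, (-6)²) + B(47) = 745/108 + 2*I*√3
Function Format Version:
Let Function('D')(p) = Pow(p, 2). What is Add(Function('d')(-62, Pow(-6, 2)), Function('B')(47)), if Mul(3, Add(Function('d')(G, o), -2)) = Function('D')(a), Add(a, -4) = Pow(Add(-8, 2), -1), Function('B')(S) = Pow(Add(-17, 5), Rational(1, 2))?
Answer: Add(Rational(745, 108), Mul(2, I, Pow(3, Rational(1, 2)))) ≈ Add(6.8981, Mul(3.4641, I))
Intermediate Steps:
Function('B')(S) = Mul(2, I, Pow(3, Rational(1, 2))) (Function('B')(S) = Pow(-12, Rational(1, 2)) = Mul(2, I, Pow(3, Rational(1, 2))))
a = Rational(23, 6) (a = Add(4, Pow(Add(-8, 2), -1)) = Add(4, Pow(-6, -1)) = Add(4, Rational(-1, 6)) = Rational(23, 6) ≈ 3.8333)
Function('d')(G, o) = Rational(745, 108) (Function('d')(G, o) = Add(2, Mul(Rational(1, 3), Pow(Rational(23, 6), 2))) = Add(2, Mul(Rational(1, 3), Rational(529, 36))) = Add(2, Rational(529, 108)) = Rational(745, 108))
Add(Function('d')(-62, Pow(-6, 2)), Function('B')(47)) = Add(Rational(745, 108), Mul(2, I, Pow(3, Rational(1, 2))))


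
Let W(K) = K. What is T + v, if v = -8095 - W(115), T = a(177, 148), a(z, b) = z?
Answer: -8033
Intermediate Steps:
T = 177
v = -8210 (v = -8095 - 1*115 = -8095 - 115 = -8210)
T + v = 177 - 8210 = -8033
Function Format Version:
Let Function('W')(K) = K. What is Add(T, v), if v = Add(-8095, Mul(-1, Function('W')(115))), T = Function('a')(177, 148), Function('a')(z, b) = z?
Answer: -8033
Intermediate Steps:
T = 177
v = -8210 (v = Add(-8095, Mul(-1, 115)) = Add(-8095, -115) = -8210)
Add(T, v) = Add(177, -8210) = -8033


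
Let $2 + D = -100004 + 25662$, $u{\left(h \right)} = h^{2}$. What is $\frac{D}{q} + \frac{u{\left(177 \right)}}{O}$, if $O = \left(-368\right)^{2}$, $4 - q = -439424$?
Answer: $\frac{924719489}{14877274368} \approx 0.062156$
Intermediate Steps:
$q = 439428$ ($q = 4 - -439424 = 4 + 439424 = 439428$)
$O = 135424$
$D = -74344$ ($D = -2 + \left(-100004 + 25662\right) = -2 - 74342 = -74344$)
$\frac{D}{q} + \frac{u{\left(177 \right)}}{O} = - \frac{74344}{439428} + \frac{177^{2}}{135424} = \left(-74344\right) \frac{1}{439428} + 31329 \cdot \frac{1}{135424} = - \frac{18586}{109857} + \frac{31329}{135424} = \frac{924719489}{14877274368}$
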